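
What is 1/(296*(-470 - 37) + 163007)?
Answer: 1/12935 ≈ 7.7310e-5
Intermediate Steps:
1/(296*(-470 - 37) + 163007) = 1/(296*(-507) + 163007) = 1/(-150072 + 163007) = 1/12935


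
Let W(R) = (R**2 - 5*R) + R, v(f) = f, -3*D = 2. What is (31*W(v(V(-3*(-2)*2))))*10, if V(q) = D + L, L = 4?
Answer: -6200/9 ≈ -688.89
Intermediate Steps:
D = -2/3 (D = -1/3*2 = -2/3 ≈ -0.66667)
V(q) = 10/3 (V(q) = -2/3 + 4 = 10/3)
W(R) = R**2 - 4*R
(31*W(v(V(-3*(-2)*2))))*10 = (31*(10*(-4 + 10/3)/3))*10 = (31*((10/3)*(-2/3)))*10 = (31*(-20/9))*10 = -620/9*10 = -6200/9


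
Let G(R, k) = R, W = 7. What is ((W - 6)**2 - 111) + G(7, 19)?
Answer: -103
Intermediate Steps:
((W - 6)**2 - 111) + G(7, 19) = ((7 - 6)**2 - 111) + 7 = (1**2 - 111) + 7 = (1 - 111) + 7 = -110 + 7 = -103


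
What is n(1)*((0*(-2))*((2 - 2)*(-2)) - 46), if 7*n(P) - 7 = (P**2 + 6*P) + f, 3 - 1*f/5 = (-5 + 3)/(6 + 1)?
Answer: -9798/49 ≈ -199.96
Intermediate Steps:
f = 115/7 (f = 15 - 5*(-5 + 3)/(6 + 1) = 15 - (-10)/7 = 15 - 5*(-2/7) = 15 + 10/7 = 115/7 ≈ 16.429)
n(P) = 164/49 + P**2/7 + 6*P/7 (n(P) = 1 + ((P**2 + 6*P) + 115/7)/7 = 1 + (115/7 + P**2 + 6*P)/7 = 1 + (115/49 + P**2/7 + 6*P/7) = 164/49 + P**2/7 + 6*P/7)
n(1)*((0*(-2))*((2 - 2)*(-2)) - 46) = (164/49 + (1/7)*1**2 + (6/7)*1)*((0*(-2))*((2 - 2)*(-2)) - 46) = (164/49 + (1/7)*1 + 6/7)*(0*(0*(-2)) - 46) = (164/49 + 1/7 + 6/7)*(0*0 - 46) = 213*(0 - 46)/49 = (213/49)*(-46) = -9798/49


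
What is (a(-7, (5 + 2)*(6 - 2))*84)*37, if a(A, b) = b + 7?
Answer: 108780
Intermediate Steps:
a(A, b) = 7 + b
(a(-7, (5 + 2)*(6 - 2))*84)*37 = ((7 + (5 + 2)*(6 - 2))*84)*37 = ((7 + 7*4)*84)*37 = ((7 + 28)*84)*37 = (35*84)*37 = 2940*37 = 108780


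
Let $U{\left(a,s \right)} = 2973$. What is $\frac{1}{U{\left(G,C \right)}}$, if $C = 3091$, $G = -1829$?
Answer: $\frac{1}{2973} \approx 0.00033636$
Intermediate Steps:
$\frac{1}{U{\left(G,C \right)}} = \frac{1}{2973}$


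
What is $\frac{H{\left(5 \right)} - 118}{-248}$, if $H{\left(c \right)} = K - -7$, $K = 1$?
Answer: $\frac{55}{124} \approx 0.44355$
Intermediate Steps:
$H{\left(c \right)} = 8$ ($H{\left(c \right)} = 1 - -7 = 1 + 7 = 8$)
$\frac{H{\left(5 \right)} - 118}{-248} = \frac{8 - 118}{-248} = \left(8 - 118\right) \left(- \frac{1}{248}\right) = \left(-110\right) \left(- \frac{1}{248}\right) = \frac{55}{124}$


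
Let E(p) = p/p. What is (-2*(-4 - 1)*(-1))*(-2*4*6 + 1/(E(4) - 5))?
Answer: 965/2 ≈ 482.50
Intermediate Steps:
E(p) = 1
(-2*(-4 - 1)*(-1))*(-2*4*6 + 1/(E(4) - 5)) = (-2*(-4 - 1)*(-1))*(-2*4*6 + 1/(1 - 5)) = (-(-10)*(-1))*(-8*6 + 1/(-4)) = (-2*5)*(-48 - ¼) = -10*(-193/4) = 965/2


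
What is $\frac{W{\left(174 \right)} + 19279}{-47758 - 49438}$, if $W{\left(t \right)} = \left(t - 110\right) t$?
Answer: $- \frac{2765}{8836} \approx -0.31292$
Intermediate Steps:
$W{\left(t \right)} = t \left(-110 + t\right)$ ($W{\left(t \right)} = \left(t - 110\right) t = \left(-110 + t\right) t = t \left(-110 + t\right)$)
$\frac{W{\left(174 \right)} + 19279}{-47758 - 49438} = \frac{174 \left(-110 + 174\right) + 19279}{-47758 - 49438} = \frac{174 \cdot 64 + 19279}{-97196} = \left(11136 + 19279\right) \left(- \frac{1}{97196}\right) = 30415 \left(- \frac{1}{97196}\right) = - \frac{2765}{8836}$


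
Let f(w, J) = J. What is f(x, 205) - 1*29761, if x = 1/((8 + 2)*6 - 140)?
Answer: -29556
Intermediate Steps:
x = -1/80 (x = 1/(10*6 - 140) = 1/(60 - 140) = 1/(-80) = -1/80 ≈ -0.012500)
f(x, 205) - 1*29761 = 205 - 1*29761 = 205 - 29761 = -29556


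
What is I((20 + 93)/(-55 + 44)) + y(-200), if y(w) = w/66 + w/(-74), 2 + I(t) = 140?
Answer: 168098/1221 ≈ 137.67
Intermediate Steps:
I(t) = 138 (I(t) = -2 + 140 = 138)
y(w) = 2*w/1221 (y(w) = w*(1/66) + w*(-1/74) = w/66 - w/74 = 2*w/1221)
I((20 + 93)/(-55 + 44)) + y(-200) = 138 + (2/1221)*(-200) = 138 - 400/1221 = 168098/1221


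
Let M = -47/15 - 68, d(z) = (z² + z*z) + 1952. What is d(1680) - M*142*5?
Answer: 17091770/3 ≈ 5.6973e+6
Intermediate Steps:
d(z) = 1952 + 2*z² (d(z) = (z² + z²) + 1952 = 2*z² + 1952 = 1952 + 2*z²)
M = -1067/15 (M = -47*1/15 - 68 = -47/15 - 68 = -1067/15 ≈ -71.133)
d(1680) - M*142*5 = (1952 + 2*1680²) - (-1067/15*142)*5 = (1952 + 2*2822400) - (-151514)*5/15 = (1952 + 5644800) - 1*(-151514/3) = 5646752 + 151514/3 = 17091770/3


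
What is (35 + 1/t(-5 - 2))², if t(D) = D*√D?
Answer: (1715 + I*√7)²/2401 ≈ 1225.0 + 3.7796*I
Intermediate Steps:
t(D) = D^(3/2)
(35 + 1/t(-5 - 2))² = (35 + 1/((-5 - 2)^(3/2)))² = (35 + 1/((-7)^(3/2)))² = (35 + 1/(-7*I*√7))² = (35 + I*√7/49)²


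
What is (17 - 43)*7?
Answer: -182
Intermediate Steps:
(17 - 43)*7 = -26*7 = -182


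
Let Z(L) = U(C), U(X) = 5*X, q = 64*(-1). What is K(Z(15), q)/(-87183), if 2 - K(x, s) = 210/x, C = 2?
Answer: 19/87183 ≈ 0.00021793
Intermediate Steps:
q = -64
Z(L) = 10 (Z(L) = 5*2 = 10)
K(x, s) = 2 - 210/x
K(Z(15), q)/(-87183) = (2 - 210/10)/(-87183) = (2 - 210*⅒)*(-1/87183) = (2 - 21)*(-1/87183) = -19*(-1/87183) = 19/87183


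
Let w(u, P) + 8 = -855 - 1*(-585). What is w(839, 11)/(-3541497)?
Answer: 278/3541497 ≈ 7.8498e-5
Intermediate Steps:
w(u, P) = -278 (w(u, P) = -8 + (-855 - 1*(-585)) = -8 + (-855 + 585) = -8 - 270 = -278)
w(839, 11)/(-3541497) = -278/(-3541497) = -278*(-1/3541497) = 278/3541497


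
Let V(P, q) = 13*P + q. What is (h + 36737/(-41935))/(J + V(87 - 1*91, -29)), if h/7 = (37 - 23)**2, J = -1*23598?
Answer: -57498083/992978865 ≈ -0.057905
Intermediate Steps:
V(P, q) = q + 13*P
J = -23598
h = 1372 (h = 7*(37 - 23)**2 = 7*14**2 = 7*196 = 1372)
(h + 36737/(-41935))/(J + V(87 - 1*91, -29)) = (1372 + 36737/(-41935))/(-23598 + (-29 + 13*(87 - 1*91))) = (1372 + 36737*(-1/41935))/(-23598 + (-29 + 13*(87 - 91))) = (1372 - 36737/41935)/(-23598 + (-29 + 13*(-4))) = 57498083/(41935*(-23598 + (-29 - 52))) = 57498083/(41935*(-23598 - 81)) = (57498083/41935)/(-23679) = (57498083/41935)*(-1/23679) = -57498083/992978865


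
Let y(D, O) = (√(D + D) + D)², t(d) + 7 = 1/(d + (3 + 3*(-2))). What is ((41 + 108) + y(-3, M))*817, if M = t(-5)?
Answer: 124184 - 4902*I*√6 ≈ 1.2418e+5 - 12007.0*I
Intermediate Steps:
t(d) = -7 + 1/(-3 + d) (t(d) = -7 + 1/(d + (3 + 3*(-2))) = -7 + 1/(d + (3 - 6)) = -7 + 1/(d - 3) = -7 + 1/(-3 + d))
M = -57/8 (M = (22 - 7*(-5))/(-3 - 5) = (22 + 35)/(-8) = -⅛*57 = -57/8 ≈ -7.1250)
y(D, O) = (D + √2*√D)² (y(D, O) = (√(2*D) + D)² = (√2*√D + D)² = (D + √2*√D)²)
((41 + 108) + y(-3, M))*817 = ((41 + 108) + (-3 + √2*√(-3))²)*817 = (149 + (-3 + √2*(I*√3))²)*817 = (149 + (-3 + I*√6)²)*817 = 121733 + 817*(-3 + I*√6)²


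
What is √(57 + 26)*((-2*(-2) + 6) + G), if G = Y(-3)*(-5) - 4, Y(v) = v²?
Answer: -39*√83 ≈ -355.31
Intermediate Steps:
G = -49 (G = (-3)²*(-5) - 4 = 9*(-5) - 4 = -45 - 4 = -49)
√(57 + 26)*((-2*(-2) + 6) + G) = √(57 + 26)*((-2*(-2) + 6) - 49) = √83*((4 + 6) - 49) = √83*(10 - 49) = √83*(-39) = -39*√83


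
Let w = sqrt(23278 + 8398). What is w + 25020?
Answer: 25020 + 2*sqrt(7919) ≈ 25198.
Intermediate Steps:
w = 2*sqrt(7919) (w = sqrt(31676) = 2*sqrt(7919) ≈ 177.98)
w + 25020 = 2*sqrt(7919) + 25020 = 25020 + 2*sqrt(7919)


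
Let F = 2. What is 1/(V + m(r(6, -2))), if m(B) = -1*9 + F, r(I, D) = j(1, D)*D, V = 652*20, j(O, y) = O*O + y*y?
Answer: 1/13033 ≈ 7.6728e-5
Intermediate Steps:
j(O, y) = O² + y²
V = 13040
r(I, D) = D*(1 + D²) (r(I, D) = (1² + D²)*D = (1 + D²)*D = D*(1 + D²))
m(B) = -7 (m(B) = -1*9 + 2 = -9 + 2 = -7)
1/(V + m(r(6, -2))) = 1/(13040 - 7) = 1/13033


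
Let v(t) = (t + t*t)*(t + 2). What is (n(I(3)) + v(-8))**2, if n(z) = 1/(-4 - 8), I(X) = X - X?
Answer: 16265089/144 ≈ 1.1295e+5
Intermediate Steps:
I(X) = 0
v(t) = (2 + t)*(t + t**2) (v(t) = (t + t**2)*(2 + t) = (2 + t)*(t + t**2))
n(z) = -1/12 (n(z) = 1/(-12) = -1/12)
(n(I(3)) + v(-8))**2 = (-1/12 - 8*(2 + (-8)**2 + 3*(-8)))**2 = (-1/12 - 8*(2 + 64 - 24))**2 = (-1/12 - 8*42)**2 = (-1/12 - 336)**2 = (-4033/12)**2 = 16265089/144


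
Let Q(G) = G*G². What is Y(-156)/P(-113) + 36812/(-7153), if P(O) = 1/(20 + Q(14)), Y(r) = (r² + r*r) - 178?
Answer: 958769599836/7153 ≈ 1.3404e+8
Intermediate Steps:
Q(G) = G³
Y(r) = -178 + 2*r² (Y(r) = (r² + r²) - 178 = 2*r² - 178 = -178 + 2*r²)
P(O) = 1/2764 (P(O) = 1/(20 + 14³) = 1/(20 + 2744) = 1/2764)
Y(-156)/P(-113) + 36812/(-7153) = (-178 + 2*(-156)²)/(1/2764) + 36812/(-7153) = (-178 + 2*24336)*2764 + 36812*(-1/7153) = (-178 + 48672)*2764 - 36812/7153 = 48494*2764 - 36812/7153 = 134037416 - 36812/7153 = 958769599836/7153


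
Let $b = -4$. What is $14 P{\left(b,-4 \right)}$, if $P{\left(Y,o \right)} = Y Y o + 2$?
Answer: $-868$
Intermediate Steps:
$P{\left(Y,o \right)} = 2 + o Y^{2}$ ($P{\left(Y,o \right)} = Y^{2} o + 2 = o Y^{2} + 2 = 2 + o Y^{2}$)
$14 P{\left(b,-4 \right)} = 14 \left(2 - 4 \left(-4\right)^{2}\right) = 14 \left(2 - 64\right) = 14 \left(-62\right) = -868$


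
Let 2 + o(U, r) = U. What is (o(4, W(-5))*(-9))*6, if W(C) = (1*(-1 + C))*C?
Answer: -108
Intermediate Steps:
W(C) = C*(-1 + C) (W(C) = (-1 + C)*C = C*(-1 + C))
o(U, r) = -2 + U
(o(4, W(-5))*(-9))*6 = ((-2 + 4)*(-9))*6 = (2*(-9))*6 = -18*6 = -108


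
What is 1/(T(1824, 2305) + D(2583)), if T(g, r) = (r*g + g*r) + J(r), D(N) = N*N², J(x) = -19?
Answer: 1/17241897908 ≈ 5.7998e-11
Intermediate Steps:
D(N) = N³
T(g, r) = -19 + 2*g*r (T(g, r) = (r*g + g*r) - 19 = (g*r + g*r) - 19 = 2*g*r - 19 = -19 + 2*g*r)
1/(T(1824, 2305) + D(2583)) = 1/((-19 + 2*1824*2305) + 2583³) = 1/((-19 + 8408640) + 17233489287) = 1/(8408621 + 17233489287) = 1/17241897908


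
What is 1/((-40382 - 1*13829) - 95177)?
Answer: -1/149388 ≈ -6.6940e-6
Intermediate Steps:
1/((-40382 - 1*13829) - 95177) = 1/((-40382 - 13829) - 95177) = 1/(-54211 - 95177) = 1/(-149388) = -1/149388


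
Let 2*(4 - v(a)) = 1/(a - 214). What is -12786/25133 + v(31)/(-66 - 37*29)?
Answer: -5366970809/10477294242 ≈ -0.51225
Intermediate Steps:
v(a) = 4 - 1/(2*(-214 + a)) (v(a) = 4 - 1/(2*(a - 214)) = 4 - 1/(2*(-214 + a)))
-12786/25133 + v(31)/(-66 - 37*29) = -12786/25133 + ((-1713 + 8*31)/(2*(-214 + 31)))/(-66 - 37*29) = -12786*1/25133 + ((½)*(-1713 + 248)/(-183))/(-66 - 1073) = -12786/25133 + ((½)*(-1/183)*(-1465))/(-1139) = -12786/25133 + (1465/366)*(-1/1139) = -12786/25133 - 1465/416874 = -5366970809/10477294242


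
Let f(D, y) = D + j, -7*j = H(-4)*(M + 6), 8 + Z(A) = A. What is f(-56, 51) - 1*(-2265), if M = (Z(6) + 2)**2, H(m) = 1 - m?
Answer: 15433/7 ≈ 2204.7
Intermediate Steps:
Z(A) = -8 + A
M = 0 (M = ((-8 + 6) + 2)**2 = (-2 + 2)**2 = 0**2 = 0)
j = -30/7 (j = -(1 - 1*(-4))*(0 + 6)/7 = -(1 + 4)*6/7 = -5*6/7 = -1/7*30 = -30/7 ≈ -4.2857)
f(D, y) = -30/7 + D (f(D, y) = D - 30/7 = -30/7 + D)
f(-56, 51) - 1*(-2265) = (-30/7 - 56) - 1*(-2265) = -422/7 + 2265 = 15433/7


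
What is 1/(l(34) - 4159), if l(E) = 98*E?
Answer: -1/827 ≈ -0.0012092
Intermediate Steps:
1/(l(34) - 4159) = 1/(98*34 - 4159) = 1/(3332 - 4159) = 1/(-827) = -1/827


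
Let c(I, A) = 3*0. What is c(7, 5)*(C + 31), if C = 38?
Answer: 0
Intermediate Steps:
c(I, A) = 0
c(7, 5)*(C + 31) = 0*(38 + 31) = 0*69 = 0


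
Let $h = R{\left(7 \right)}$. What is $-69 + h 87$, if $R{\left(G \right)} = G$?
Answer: $540$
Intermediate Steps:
$h = 7$
$-69 + h 87 = -69 + 7 \cdot 87 = -69 + 609 = 540$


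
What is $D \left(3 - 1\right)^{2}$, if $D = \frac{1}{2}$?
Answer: $2$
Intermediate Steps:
$D = \frac{1}{2} \approx 0.5$
$D \left(3 - 1\right)^{2} = \frac{\left(3 - 1\right)^{2}}{2} = \frac{2^{2}}{2} = \frac{1}{2} \cdot 4 = 2$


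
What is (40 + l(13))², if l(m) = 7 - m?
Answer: 1156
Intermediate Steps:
(40 + l(13))² = (40 + (7 - 1*13))² = (40 + (7 - 13))² = (40 - 6)² = 34² = 1156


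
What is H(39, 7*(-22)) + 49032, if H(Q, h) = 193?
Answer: 49225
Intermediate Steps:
H(39, 7*(-22)) + 49032 = 193 + 49032 = 49225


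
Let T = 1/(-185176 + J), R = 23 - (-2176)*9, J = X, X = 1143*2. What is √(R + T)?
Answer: √655829682241810/182890 ≈ 140.02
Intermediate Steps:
X = 2286
J = 2286
R = 19607 (R = 23 - 128*(-153) = 23 + 19584 = 19607)
T = -1/182890 (T = 1/(-185176 + 2286) = 1/(-182890) = -1/182890 ≈ -5.4678e-6)
√(R + T) = √(19607 - 1/182890) = √(3585924229/182890) = √655829682241810/182890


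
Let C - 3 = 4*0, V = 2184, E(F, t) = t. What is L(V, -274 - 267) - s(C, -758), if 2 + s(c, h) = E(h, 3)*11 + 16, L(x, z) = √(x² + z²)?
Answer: -47 + √5062537 ≈ 2203.0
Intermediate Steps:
C = 3 (C = 3 + 4*0 = 3 + 0 = 3)
s(c, h) = 47 (s(c, h) = -2 + (3*11 + 16) = -2 + (33 + 16) = -2 + 49 = 47)
L(V, -274 - 267) - s(C, -758) = √(2184² + (-274 - 267)²) - 1*47 = √(4769856 + (-541)²) - 47 = √(4769856 + 292681) - 47 = √5062537 - 47 = -47 + √5062537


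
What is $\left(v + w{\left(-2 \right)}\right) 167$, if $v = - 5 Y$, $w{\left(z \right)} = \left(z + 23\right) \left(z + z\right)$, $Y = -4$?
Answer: $-10688$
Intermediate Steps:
$w{\left(z \right)} = 2 z \left(23 + z\right)$ ($w{\left(z \right)} = \left(23 + z\right) 2 z = 2 z \left(23 + z\right)$)
$v = 20$ ($v = \left(-5\right) \left(-4\right) = 20$)
$\left(v + w{\left(-2 \right)}\right) 167 = \left(20 + 2 \left(-2\right) \left(23 - 2\right)\right) 167 = \left(20 + 2 \left(-2\right) 21\right) 167 = \left(20 - 84\right) 167 = \left(-64\right) 167 = -10688$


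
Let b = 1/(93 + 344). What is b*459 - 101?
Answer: -43678/437 ≈ -99.950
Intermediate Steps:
b = 1/437 ≈ 0.0022883
b*459 - 101 = (1/437)*459 - 101 = 459/437 - 101 = -43678/437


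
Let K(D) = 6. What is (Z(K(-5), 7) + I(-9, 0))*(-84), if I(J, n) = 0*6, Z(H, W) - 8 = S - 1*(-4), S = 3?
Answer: -1260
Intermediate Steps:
Z(H, W) = 15 (Z(H, W) = 8 + (3 - 1*(-4)) = 8 + (3 + 4) = 8 + 7 = 15)
I(J, n) = 0
(Z(K(-5), 7) + I(-9, 0))*(-84) = (15 + 0)*(-84) = 15*(-84) = -1260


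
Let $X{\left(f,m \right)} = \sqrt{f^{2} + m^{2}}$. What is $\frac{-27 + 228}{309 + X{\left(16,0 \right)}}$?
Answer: $\frac{201}{325} \approx 0.61846$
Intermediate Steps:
$\frac{-27 + 228}{309 + X{\left(16,0 \right)}} = \frac{-27 + 228}{309 + \sqrt{16^{2} + 0^{2}}} = \frac{201}{309 + \sqrt{256 + 0}} = \frac{201}{309 + \sqrt{256}} = \frac{201}{309 + 16} = \frac{201}{325}$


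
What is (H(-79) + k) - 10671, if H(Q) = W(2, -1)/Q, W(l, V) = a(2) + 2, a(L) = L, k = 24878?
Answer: 1122349/79 ≈ 14207.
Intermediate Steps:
W(l, V) = 4 (W(l, V) = 2 + 2 = 4)
H(Q) = 4/Q
(H(-79) + k) - 10671 = (4/(-79) + 24878) - 10671 = (4*(-1/79) + 24878) - 10671 = (-4/79 + 24878) - 10671 = 1965358/79 - 10671 = 1122349/79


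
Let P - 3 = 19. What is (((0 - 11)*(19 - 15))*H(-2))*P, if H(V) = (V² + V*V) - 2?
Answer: -5808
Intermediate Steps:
H(V) = -2 + 2*V² (H(V) = (V² + V²) - 2 = 2*V² - 2 = -2 + 2*V²)
P = 22 (P = 3 + 19 = 22)
(((0 - 11)*(19 - 15))*H(-2))*P = (((0 - 11)*(19 - 15))*(-2 + 2*(-2)²))*22 = ((-11*4)*(-2 + 2*4))*22 = -44*(-2 + 8)*22 = -44*6*22 = -264*22 = -5808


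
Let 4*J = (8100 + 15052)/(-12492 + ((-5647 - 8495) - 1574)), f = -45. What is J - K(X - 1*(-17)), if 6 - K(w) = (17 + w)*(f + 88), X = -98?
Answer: -19450863/7052 ≈ -2758.2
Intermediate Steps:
K(w) = -725 - 43*w (K(w) = 6 - (17 + w)*(-45 + 88) = 6 - (17 + w)*43 = 6 - (731 + 43*w) = 6 + (-731 - 43*w) = -725 - 43*w)
J = -1447/7052 (J = ((8100 + 15052)/(-12492 + ((-5647 - 8495) - 1574)))/4 = (23152/(-12492 + (-14142 - 1574)))/4 = (23152/(-12492 - 15716))/4 = (23152/(-28208))/4 = (23152*(-1/28208))/4 = (1/4)*(-1447/1763) = -1447/7052 ≈ -0.20519)
J - K(X - 1*(-17)) = -1447/7052 - (-725 - 43*(-98 - 1*(-17))) = -1447/7052 - (-725 - 43*(-98 + 17)) = -1447/7052 - (-725 - 43*(-81)) = -1447/7052 - (-725 + 3483) = -1447/7052 - 1*2758 = -1447/7052 - 2758 = -19450863/7052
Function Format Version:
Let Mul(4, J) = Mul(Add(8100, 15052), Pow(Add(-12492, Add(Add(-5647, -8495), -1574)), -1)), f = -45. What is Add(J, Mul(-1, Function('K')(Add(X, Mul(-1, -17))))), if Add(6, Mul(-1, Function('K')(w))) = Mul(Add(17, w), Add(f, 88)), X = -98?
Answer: Rational(-19450863, 7052) ≈ -2758.2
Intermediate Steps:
Function('K')(w) = Add(-725, Mul(-43, w)) (Function('K')(w) = Add(6, Mul(-1, Mul(Add(17, w), Add(-45, 88)))) = Add(6, Mul(-1, Mul(Add(17, w), 43))) = Add(6, Mul(-1, Add(731, Mul(43, w)))) = Add(6, Add(-731, Mul(-43, w))) = Add(-725, Mul(-43, w)))
J = Rational(-1447, 7052) (J = Mul(Rational(1, 4), Mul(Add(8100, 15052), Pow(Add(-12492, Add(Add(-5647, -8495), -1574)), -1))) = Mul(Rational(1, 4), Mul(23152, Pow(Add(-12492, Add(-14142, -1574)), -1))) = Mul(Rational(1, 4), Mul(23152, Pow(Add(-12492, -15716), -1))) = Mul(Rational(1, 4), Mul(23152, Pow(-28208, -1))) = Mul(Rational(1, 4), Mul(23152, Rational(-1, 28208))) = Mul(Rational(1, 4), Rational(-1447, 1763)) = Rational(-1447, 7052) ≈ -0.20519)
Add(J, Mul(-1, Function('K')(Add(X, Mul(-1, -17))))) = Add(Rational(-1447, 7052), Mul(-1, Add(-725, Mul(-43, Add(-98, Mul(-1, -17)))))) = Add(Rational(-1447, 7052), Mul(-1, Add(-725, Mul(-43, Add(-98, 17))))) = Add(Rational(-1447, 7052), Mul(-1, Add(-725, Mul(-43, -81)))) = Add(Rational(-1447, 7052), Mul(-1, Add(-725, 3483))) = Add(Rational(-1447, 7052), Mul(-1, 2758)) = Add(Rational(-1447, 7052), -2758) = Rational(-19450863, 7052)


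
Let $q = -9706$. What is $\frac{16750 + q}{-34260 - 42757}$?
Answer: $- \frac{7044}{77017} \approx -0.09146$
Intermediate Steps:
$\frac{16750 + q}{-34260 - 42757} = \frac{16750 - 9706}{-34260 - 42757} = \frac{7044}{-77017} = 7044 \left(- \frac{1}{77017}\right) = - \frac{7044}{77017}$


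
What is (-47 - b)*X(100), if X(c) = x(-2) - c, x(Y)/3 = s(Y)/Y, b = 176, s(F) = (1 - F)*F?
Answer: 20293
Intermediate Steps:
s(F) = F*(1 - F)
x(Y) = 3 - 3*Y (x(Y) = 3*((Y*(1 - Y))/Y) = 3*(1 - Y) = 3 - 3*Y)
X(c) = 9 - c (X(c) = (3 - 3*(-2)) - c = (3 + 6) - c = 9 - c)
(-47 - b)*X(100) = (-47 - 1*176)*(9 - 1*100) = (-47 - 176)*(9 - 100) = -223*(-91) = 20293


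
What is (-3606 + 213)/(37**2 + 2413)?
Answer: -3393/3782 ≈ -0.89714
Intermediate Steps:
(-3606 + 213)/(37**2 + 2413) = -3393/(1369 + 2413) = -3393/3782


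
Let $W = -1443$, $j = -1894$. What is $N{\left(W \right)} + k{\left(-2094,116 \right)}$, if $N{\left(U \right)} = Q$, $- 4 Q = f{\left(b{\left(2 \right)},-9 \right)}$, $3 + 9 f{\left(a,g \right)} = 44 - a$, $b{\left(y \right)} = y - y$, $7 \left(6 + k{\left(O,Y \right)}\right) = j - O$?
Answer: $\frac{5401}{252} \approx 21.433$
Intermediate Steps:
$k{\left(O,Y \right)} = - \frac{1936}{7} - \frac{O}{7}$ ($k{\left(O,Y \right)} = -6 + \frac{-1894 - O}{7} = -6 - \left(\frac{1894}{7} + \frac{O}{7}\right) = - \frac{1936}{7} - \frac{O}{7}$)
$b{\left(y \right)} = 0$
$f{\left(a,g \right)} = \frac{41}{9} - \frac{a}{9}$ ($f{\left(a,g \right)} = - \frac{1}{3} + \frac{44 - a}{9} = - \frac{1}{3} - \left(- \frac{44}{9} + \frac{a}{9}\right) = \frac{41}{9} - \frac{a}{9}$)
$Q = - \frac{41}{36}$ ($Q = - \frac{\frac{41}{9} - 0}{4} = - \frac{\frac{41}{9} + 0}{4} = \left(- \frac{1}{4}\right) \frac{41}{9} = - \frac{41}{36} \approx -1.1389$)
$N{\left(U \right)} = - \frac{41}{36}$
$N{\left(W \right)} + k{\left(-2094,116 \right)} = - \frac{41}{36} - - \frac{158}{7} = - \frac{41}{36} + \left(- \frac{1936}{7} + \frac{2094}{7}\right) = - \frac{41}{36} + \frac{158}{7} = \frac{5401}{252}$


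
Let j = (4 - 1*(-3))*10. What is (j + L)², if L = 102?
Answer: 29584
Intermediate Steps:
j = 70 (j = (4 + 3)*10 = 7*10 = 70)
(j + L)² = (70 + 102)² = 172² = 29584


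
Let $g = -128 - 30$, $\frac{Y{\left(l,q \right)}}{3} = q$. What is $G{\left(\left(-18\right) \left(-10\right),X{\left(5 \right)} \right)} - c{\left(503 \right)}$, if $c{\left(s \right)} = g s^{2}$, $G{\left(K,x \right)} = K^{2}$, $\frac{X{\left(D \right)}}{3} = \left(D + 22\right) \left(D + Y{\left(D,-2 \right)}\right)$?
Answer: $40007822$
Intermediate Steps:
$Y{\left(l,q \right)} = 3 q$
$X{\left(D \right)} = 3 \left(-6 + D\right) \left(22 + D\right)$ ($X{\left(D \right)} = 3 \left(D + 22\right) \left(D + 3 \left(-2\right)\right) = 3 \left(22 + D\right) \left(D - 6\right) = 3 \left(22 + D\right) \left(-6 + D\right) = 3 \left(-6 + D\right) \left(22 + D\right)$)
$g = -158$ ($g = -128 - 30 = -158$)
$c{\left(s \right)} = - 158 s^{2}$
$G{\left(\left(-18\right) \left(-10\right),X{\left(5 \right)} \right)} - c{\left(503 \right)} = \left(\left(-18\right) \left(-10\right)\right)^{2} - - 158 \cdot 503^{2} = 180^{2} - \left(-158\right) 253009 = 32400 - -39975422 = 32400 + 39975422 = 40007822$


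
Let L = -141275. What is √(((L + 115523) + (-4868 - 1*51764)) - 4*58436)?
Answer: 4*I*√19758 ≈ 562.25*I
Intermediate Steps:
√(((L + 115523) + (-4868 - 1*51764)) - 4*58436) = √(((-141275 + 115523) + (-4868 - 1*51764)) - 4*58436) = √((-25752 + (-4868 - 51764)) - 233744) = √((-25752 - 56632) - 233744) = √(-82384 - 233744) = √(-316128) = 4*I*√19758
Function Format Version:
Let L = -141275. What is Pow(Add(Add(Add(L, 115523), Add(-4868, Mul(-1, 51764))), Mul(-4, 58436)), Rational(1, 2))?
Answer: Mul(4, I, Pow(19758, Rational(1, 2))) ≈ Mul(562.25, I)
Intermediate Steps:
Pow(Add(Add(Add(L, 115523), Add(-4868, Mul(-1, 51764))), Mul(-4, 58436)), Rational(1, 2)) = Pow(Add(Add(Add(-141275, 115523), Add(-4868, Mul(-1, 51764))), Mul(-4, 58436)), Rational(1, 2)) = Pow(Add(Add(-25752, Add(-4868, -51764)), -233744), Rational(1, 2)) = Pow(Add(Add(-25752, -56632), -233744), Rational(1, 2)) = Pow(Add(-82384, -233744), Rational(1, 2)) = Pow(-316128, Rational(1, 2)) = Mul(4, I, Pow(19758, Rational(1, 2)))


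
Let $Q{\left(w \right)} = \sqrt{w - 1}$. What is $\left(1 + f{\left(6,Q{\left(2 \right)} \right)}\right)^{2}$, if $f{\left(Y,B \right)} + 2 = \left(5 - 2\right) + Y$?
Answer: $64$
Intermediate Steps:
$Q{\left(w \right)} = \sqrt{-1 + w}$
$f{\left(Y,B \right)} = 1 + Y$ ($f{\left(Y,B \right)} = -2 + \left(\left(5 - 2\right) + Y\right) = -2 + \left(3 + Y\right) = 1 + Y$)
$\left(1 + f{\left(6,Q{\left(2 \right)} \right)}\right)^{2} = \left(1 + \left(1 + 6\right)\right)^{2} = \left(1 + 7\right)^{2} = 8^{2} = 64$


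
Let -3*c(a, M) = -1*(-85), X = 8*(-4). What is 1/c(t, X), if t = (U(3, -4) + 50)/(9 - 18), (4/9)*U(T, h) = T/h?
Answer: -3/85 ≈ -0.035294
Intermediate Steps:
X = -32
U(T, h) = 9*T/(4*h) (U(T, h) = 9*(T/h)/4 = 9*T/(4*h))
t = -773/144 (t = ((9/4)*3/(-4) + 50)/(9 - 18) = ((9/4)*3*(-¼) + 50)/(-9) = (-27/16 + 50)*(-⅑) = (773/16)*(-⅑) = -773/144 ≈ -5.3681)
c(a, M) = -85/3 (c(a, M) = -(-1)*(-85)/3 = -⅓*85 = -85/3)
1/c(t, X) = 1/(-85/3) = -3/85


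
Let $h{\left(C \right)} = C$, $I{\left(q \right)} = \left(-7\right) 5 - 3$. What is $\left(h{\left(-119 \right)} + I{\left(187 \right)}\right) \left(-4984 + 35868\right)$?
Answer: $-4848788$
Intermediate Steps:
$I{\left(q \right)} = -38$ ($I{\left(q \right)} = -35 - 3 = -38$)
$\left(h{\left(-119 \right)} + I{\left(187 \right)}\right) \left(-4984 + 35868\right) = \left(-119 - 38\right) \left(-4984 + 35868\right) = \left(-157\right) 30884 = -4848788$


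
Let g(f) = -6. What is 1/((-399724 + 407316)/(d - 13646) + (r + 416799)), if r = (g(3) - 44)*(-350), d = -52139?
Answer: 65785/28570352123 ≈ 2.3026e-6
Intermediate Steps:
r = 17500 (r = (-6 - 44)*(-350) = -50*(-350) = 17500)
1/((-399724 + 407316)/(d - 13646) + (r + 416799)) = 1/((-399724 + 407316)/(-52139 - 13646) + (17500 + 416799)) = 1/(7592/(-65785) + 434299) = 1/(7592*(-1/65785) + 434299) = 1/(-7592/65785 + 434299) = 1/(28570352123/65785) = 65785/28570352123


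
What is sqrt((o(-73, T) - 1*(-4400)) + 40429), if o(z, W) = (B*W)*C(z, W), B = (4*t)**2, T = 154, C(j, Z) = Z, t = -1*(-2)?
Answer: sqrt(1562653) ≈ 1250.1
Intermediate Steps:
t = 2
B = 64 (B = (4*2)**2 = 8**2 = 64)
o(z, W) = 64*W**2 (o(z, W) = (64*W)*W = 64*W**2)
sqrt((o(-73, T) - 1*(-4400)) + 40429) = sqrt((64*154**2 - 1*(-4400)) + 40429) = sqrt((64*23716 + 4400) + 40429) = sqrt((1517824 + 4400) + 40429) = sqrt(1522224 + 40429) = sqrt(1562653)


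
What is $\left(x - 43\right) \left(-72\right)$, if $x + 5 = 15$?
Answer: $2376$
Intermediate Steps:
$x = 10$ ($x = -5 + 15 = 10$)
$\left(x - 43\right) \left(-72\right) = \left(10 - 43\right) \left(-72\right) = \left(-33\right) \left(-72\right) = 2376$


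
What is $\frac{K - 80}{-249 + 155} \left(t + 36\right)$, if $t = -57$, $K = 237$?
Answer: $\frac{3297}{94} \approx 35.074$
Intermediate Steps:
$\frac{K - 80}{-249 + 155} \left(t + 36\right) = \frac{237 - 80}{-249 + 155} \left(-57 + 36\right) = \frac{157}{-94} \left(-21\right) = 157 \left(- \frac{1}{94}\right) \left(-21\right) = \left(- \frac{157}{94}\right) \left(-21\right) = \frac{3297}{94}$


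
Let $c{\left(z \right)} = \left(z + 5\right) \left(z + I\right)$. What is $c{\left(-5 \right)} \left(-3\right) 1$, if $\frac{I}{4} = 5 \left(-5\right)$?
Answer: $0$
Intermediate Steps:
$I = -100$ ($I = 4 \cdot 5 \left(-5\right) = 4 \left(-25\right) = -100$)
$c{\left(z \right)} = \left(-100 + z\right) \left(5 + z\right)$ ($c{\left(z \right)} = \left(z + 5\right) \left(z - 100\right) = \left(5 + z\right) \left(-100 + z\right) = \left(-100 + z\right) \left(5 + z\right)$)
$c{\left(-5 \right)} \left(-3\right) 1 = \left(-500 + \left(-5\right)^{2} - -475\right) \left(-3\right) 1 = \left(-500 + 25 + 475\right) \left(-3\right) 1 = 0 \left(-3\right) 1 = 0 \cdot 1 = 0$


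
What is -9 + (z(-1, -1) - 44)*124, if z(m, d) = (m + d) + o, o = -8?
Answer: -6705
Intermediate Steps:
z(m, d) = -8 + d + m (z(m, d) = (m + d) - 8 = (d + m) - 8 = -8 + d + m)
-9 + (z(-1, -1) - 44)*124 = -9 + ((-8 - 1 - 1) - 44)*124 = -9 + (-10 - 44)*124 = -9 - 54*124 = -9 - 6696 = -6705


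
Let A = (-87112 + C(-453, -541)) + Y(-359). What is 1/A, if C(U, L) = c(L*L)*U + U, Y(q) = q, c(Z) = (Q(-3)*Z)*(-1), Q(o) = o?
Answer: -1/397841403 ≈ -2.5136e-9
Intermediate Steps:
c(Z) = 3*Z (c(Z) = -3*Z*(-1) = 3*Z)
C(U, L) = U + 3*U*L² (C(U, L) = (3*(L*L))*U + U = (3*L²)*U + U = 3*U*L² + U = U + 3*U*L²)
A = -397841403 (A = (-87112 - 453*(1 + 3*(-541)²)) - 359 = (-87112 - 453*(1 + 3*292681)) - 359 = (-87112 - 453*(1 + 878043)) - 359 = (-87112 - 453*878044) - 359 = (-87112 - 397753932) - 359 = -397841044 - 359 = -397841403)
1/A = 1/(-397841403) = -1/397841403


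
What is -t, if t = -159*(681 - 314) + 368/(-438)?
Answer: 12779491/219 ≈ 58354.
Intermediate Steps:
t = -12779491/219 (t = -159*367 + 368*(-1/438) = -58353 - 184/219 = -12779491/219 ≈ -58354.)
-t = -1*(-12779491/219) = 12779491/219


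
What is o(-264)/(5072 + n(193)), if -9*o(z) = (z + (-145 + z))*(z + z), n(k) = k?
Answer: -118448/15795 ≈ -7.4991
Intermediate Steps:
o(z) = -2*z*(-145 + 2*z)/9 (o(z) = -(z + (-145 + z))*(z + z)/9 = -(-145 + 2*z)*2*z/9 = -2*z*(-145 + 2*z)/9)
o(-264)/(5072 + n(193)) = ((2/9)*(-264)*(145 - 2*(-264)))/(5072 + 193) = ((2/9)*(-264)*(145 + 528))/5265 = ((2/9)*(-264)*673)*(1/5265) = -118448/3*1/5265 = -118448/15795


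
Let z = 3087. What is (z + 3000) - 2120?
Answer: 3967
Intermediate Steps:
(z + 3000) - 2120 = (3087 + 3000) - 2120 = 6087 - 2120 = 3967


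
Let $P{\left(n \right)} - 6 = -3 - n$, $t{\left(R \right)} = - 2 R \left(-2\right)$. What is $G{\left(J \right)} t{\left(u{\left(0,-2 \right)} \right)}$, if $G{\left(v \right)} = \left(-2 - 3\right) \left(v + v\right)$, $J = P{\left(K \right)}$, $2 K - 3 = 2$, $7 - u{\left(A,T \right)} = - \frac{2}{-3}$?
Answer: $- \frac{380}{3} \approx -126.67$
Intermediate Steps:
$u{\left(A,T \right)} = \frac{19}{3}$ ($u{\left(A,T \right)} = 7 - - \frac{2}{-3} = 7 - \left(-2\right) \left(- \frac{1}{3}\right) = 7 - \frac{2}{3} = \frac{19}{3}$)
$K = \frac{5}{2}$ ($K = \frac{3}{2} + \frac{1}{2} \cdot 2 = \frac{3}{2} + 1 = \frac{5}{2} \approx 2.5$)
$t{\left(R \right)} = 4 R$
$P{\left(n \right)} = 3 - n$ ($P{\left(n \right)} = 6 - \left(3 + n\right) = 3 - n$)
$J = \frac{1}{2}$ ($J = 3 - \frac{5}{2} = \frac{1}{2} \approx 0.5$)
$G{\left(v \right)} = - 10 v$ ($G{\left(v \right)} = - 5 \cdot 2 v = - 10 v$)
$G{\left(J \right)} t{\left(u{\left(0,-2 \right)} \right)} = \left(-10\right) \frac{1}{2} \cdot 4 \cdot \frac{19}{3} = \left(-5\right) \frac{76}{3} = - \frac{380}{3}$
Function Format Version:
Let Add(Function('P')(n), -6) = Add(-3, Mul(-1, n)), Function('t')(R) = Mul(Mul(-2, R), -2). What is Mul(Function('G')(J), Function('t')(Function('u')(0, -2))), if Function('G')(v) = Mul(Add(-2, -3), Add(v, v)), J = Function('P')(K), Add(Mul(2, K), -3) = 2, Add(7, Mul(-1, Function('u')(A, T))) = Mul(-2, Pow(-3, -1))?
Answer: Rational(-380, 3) ≈ -126.67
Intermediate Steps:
Function('u')(A, T) = Rational(19, 3) (Function('u')(A, T) = Add(7, Mul(-1, Mul(-2, Pow(-3, -1)))) = Add(7, Mul(-1, Mul(-2, Rational(-1, 3)))) = Add(7, Mul(-1, Rational(2, 3))) = Add(7, Rational(-2, 3)) = Rational(19, 3))
K = Rational(5, 2) (K = Add(Rational(3, 2), Mul(Rational(1, 2), 2)) = Add(Rational(3, 2), 1) = Rational(5, 2) ≈ 2.5000)
Function('t')(R) = Mul(4, R)
Function('P')(n) = Add(3, Mul(-1, n)) (Function('P')(n) = Add(6, Add(-3, Mul(-1, n))) = Add(3, Mul(-1, n)))
J = Rational(1, 2) (J = Add(3, Mul(-1, Rational(5, 2))) = Add(3, Rational(-5, 2)) = Rational(1, 2) ≈ 0.50000)
Function('G')(v) = Mul(-10, v) (Function('G')(v) = Mul(-5, Mul(2, v)) = Mul(-10, v))
Mul(Function('G')(J), Function('t')(Function('u')(0, -2))) = Mul(Mul(-10, Rational(1, 2)), Mul(4, Rational(19, 3))) = Mul(-5, Rational(76, 3)) = Rational(-380, 3)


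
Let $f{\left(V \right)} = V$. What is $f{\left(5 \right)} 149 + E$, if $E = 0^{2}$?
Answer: $745$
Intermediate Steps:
$E = 0$
$f{\left(5 \right)} 149 + E = 5 \cdot 149 + 0 = 745 + 0 = 745$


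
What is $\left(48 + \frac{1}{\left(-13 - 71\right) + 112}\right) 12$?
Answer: $\frac{4035}{7} \approx 576.43$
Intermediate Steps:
$\left(48 + \frac{1}{\left(-13 - 71\right) + 112}\right) 12 = \left(48 + \frac{1}{-84 + 112}\right) 12 = \left(48 + \frac{1}{28}\right) 12 = \frac{1345}{28} \cdot 12 = \frac{4035}{7}$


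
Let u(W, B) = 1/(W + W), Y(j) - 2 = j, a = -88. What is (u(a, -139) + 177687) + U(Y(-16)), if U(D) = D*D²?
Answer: 30789967/176 ≈ 1.7494e+5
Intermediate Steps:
Y(j) = 2 + j
u(W, B) = 1/(2*W)
U(D) = D³
(u(a, -139) + 177687) + U(Y(-16)) = ((½)/(-88) + 177687) + (2 - 16)³ = ((½)*(-1/88) + 177687) + (-14)³ = (-1/176 + 177687) - 2744 = 31272911/176 - 2744 = 30789967/176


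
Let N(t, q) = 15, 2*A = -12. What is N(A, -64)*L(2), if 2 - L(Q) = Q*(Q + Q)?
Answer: -90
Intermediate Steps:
A = -6 (A = (½)*(-12) = -6)
L(Q) = 2 - 2*Q² (L(Q) = 2 - Q*(Q + Q) = 2 - Q*2*Q = 2 - 2*Q²)
N(A, -64)*L(2) = 15*(2 - 2*2²) = 15*(2 - 2*4) = 15*(2 - 8) = 15*(-6) = -90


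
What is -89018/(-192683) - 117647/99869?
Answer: -13778438259/19243058527 ≈ -0.71602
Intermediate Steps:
-89018/(-192683) - 117647/99869 = -89018*(-1/192683) - 117647*1/99869 = 89018/192683 - 117647/99869 = -13778438259/19243058527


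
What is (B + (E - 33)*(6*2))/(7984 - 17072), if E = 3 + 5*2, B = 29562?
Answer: -14661/4544 ≈ -3.2265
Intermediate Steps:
E = 13 (E = 3 + 10 = 13)
(B + (E - 33)*(6*2))/(7984 - 17072) = (29562 + (13 - 33)*(6*2))/(7984 - 17072) = (29562 - 20*12)/(-9088) = (29562 - 240)*(-1/9088) = 29322*(-1/9088) = -14661/4544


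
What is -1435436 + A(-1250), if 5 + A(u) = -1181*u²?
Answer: -1846747941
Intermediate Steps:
A(u) = -5 - 1181*u²
-1435436 + A(-1250) = -1435436 + (-5 - 1181*(-1250)²) = -1435436 + (-5 - 1181*1562500) = -1435436 + (-5 - 1845312500) = -1435436 - 1845312505 = -1846747941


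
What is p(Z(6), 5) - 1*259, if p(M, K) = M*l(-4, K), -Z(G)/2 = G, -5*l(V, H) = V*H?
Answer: -307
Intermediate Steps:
l(V, H) = -H*V/5 (l(V, H) = -V*H/5 = -H*V/5)
Z(G) = -2*G
p(M, K) = 4*K*M/5 (p(M, K) = M*(-1/5*K*(-4)) = M*(4*K/5) = 4*K*M/5)
p(Z(6), 5) - 1*259 = (4/5)*5*(-2*6) - 1*259 = (4/5)*5*(-12) - 259 = -48 - 259 = -307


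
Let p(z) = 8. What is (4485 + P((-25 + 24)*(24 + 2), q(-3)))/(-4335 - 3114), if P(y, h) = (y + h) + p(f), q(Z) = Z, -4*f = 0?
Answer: -1488/2483 ≈ -0.59927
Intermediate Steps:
f = 0 (f = -1/4*0 = 0)
P(y, h) = 8 + h + y (P(y, h) = (y + h) + 8 = (h + y) + 8 = 8 + h + y)
(4485 + P((-25 + 24)*(24 + 2), q(-3)))/(-4335 - 3114) = (4485 + (8 - 3 + (-25 + 24)*(24 + 2)))/(-4335 - 3114) = (4485 + (8 - 3 - 1*26))/(-7449) = (4485 + (8 - 3 - 26))*(-1/7449) = (4485 - 21)*(-1/7449) = 4464*(-1/7449) = -1488/2483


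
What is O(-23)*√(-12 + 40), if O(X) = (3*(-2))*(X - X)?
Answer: 0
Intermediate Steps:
O(X) = 0 (O(X) = -6*0 = 0)
O(-23)*√(-12 + 40) = 0*√(-12 + 40) = 0*√28 = 0*(2*√7) = 0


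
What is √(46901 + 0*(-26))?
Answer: √46901 ≈ 216.57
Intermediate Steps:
√(46901 + 0*(-26)) = √(46901 + 0) = √46901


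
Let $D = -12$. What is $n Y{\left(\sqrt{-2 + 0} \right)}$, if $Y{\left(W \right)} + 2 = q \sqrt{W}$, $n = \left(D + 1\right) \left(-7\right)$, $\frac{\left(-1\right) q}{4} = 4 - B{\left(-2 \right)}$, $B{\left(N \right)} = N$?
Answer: $-154 - 1848 \sqrt[4]{-2} \approx -1708.0 - 1554.0 i$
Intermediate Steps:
$q = -24$ ($q = - 4 \left(4 - -2\right) = - 4 \left(4 + 2\right) = \left(-4\right) 6 = -24$)
$n = 77$ ($n = \left(-12 + 1\right) \left(-7\right) = \left(-11\right) \left(-7\right) = 77$)
$Y{\left(W \right)} = -2 - 24 \sqrt{W}$
$n Y{\left(\sqrt{-2 + 0} \right)} = 77 \left(-2 - 24 \sqrt{\sqrt{-2 + 0}}\right) = 77 \left(-2 - 24 \sqrt{\sqrt{-2}}\right) = 77 \left(-2 - 24 \sqrt{i \sqrt{2}}\right) = 77 \left(-2 - 24 \sqrt[4]{2} \sqrt{i}\right) = -154 - 1848 \sqrt[4]{2} \sqrt{i}$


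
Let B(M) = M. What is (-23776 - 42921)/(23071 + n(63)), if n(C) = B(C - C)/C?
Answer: -66697/23071 ≈ -2.8909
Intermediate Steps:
n(C) = 0 (n(C) = (C - C)/C = 0/C = 0)
(-23776 - 42921)/(23071 + n(63)) = (-23776 - 42921)/(23071 + 0) = -66697/23071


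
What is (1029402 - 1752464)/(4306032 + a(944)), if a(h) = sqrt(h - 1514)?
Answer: -518921351664/3090318597599 + 361531*I*sqrt(570)/9270955792797 ≈ -0.16792 + 9.3102e-7*I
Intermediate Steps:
a(h) = sqrt(-1514 + h)
(1029402 - 1752464)/(4306032 + a(944)) = (1029402 - 1752464)/(4306032 + sqrt(-1514 + 944)) = -723062/(4306032 + sqrt(-570)) = -723062/(4306032 + I*sqrt(570))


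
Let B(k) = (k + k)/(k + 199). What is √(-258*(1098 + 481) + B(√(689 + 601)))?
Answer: √(-81069018 - 407380*√1290)/√(199 + √1290) ≈ 638.26*I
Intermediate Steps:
B(k) = 2*k/(199 + k) (B(k) = (2*k)/(199 + k) = 2*k/(199 + k))
√(-258*(1098 + 481) + B(√(689 + 601))) = √(-258*(1098 + 481) + 2*√(689 + 601)/(199 + √(689 + 601))) = √(-258*1579 + 2*√1290/(199 + √1290)) = √(-407382 + 2*√1290/(199 + √1290))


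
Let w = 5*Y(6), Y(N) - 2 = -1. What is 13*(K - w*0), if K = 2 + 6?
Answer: 104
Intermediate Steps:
Y(N) = 1 (Y(N) = 2 - 1 = 1)
K = 8
w = 5 (w = 5*1 = 5)
13*(K - w*0) = 13*(8 - 1*5*0) = 13*(8 - 5*0) = 13*(8 + 0) = 13*8 = 104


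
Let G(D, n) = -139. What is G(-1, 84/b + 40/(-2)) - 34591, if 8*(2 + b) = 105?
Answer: -34730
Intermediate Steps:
b = 89/8 (b = -2 + (1/8)*105 = -2 + 105/8 = 89/8 ≈ 11.125)
G(-1, 84/b + 40/(-2)) - 34591 = -139 - 34591 = -34730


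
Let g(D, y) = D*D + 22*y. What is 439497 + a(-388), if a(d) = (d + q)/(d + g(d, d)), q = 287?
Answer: 62241565039/141620 ≈ 4.3950e+5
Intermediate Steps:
g(D, y) = D**2 + 22*y
a(d) = (287 + d)/(d**2 + 23*d) (a(d) = (d + 287)/(d + (d**2 + 22*d)) = (287 + d)/(d**2 + 23*d))
439497 + a(-388) = 439497 + (287 - 388)/((-388)*(23 - 388)) = 439497 - 1/388*(-101)/(-365) = 439497 - 1/388*(-1/365)*(-101) = 439497 - 101/141620 = 62241565039/141620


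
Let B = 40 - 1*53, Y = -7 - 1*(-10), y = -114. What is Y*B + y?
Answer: -153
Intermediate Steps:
Y = 3 (Y = -7 + 10 = 3)
B = -13 (B = 40 - 53 = -13)
Y*B + y = 3*(-13) - 114 = -39 - 114 = -153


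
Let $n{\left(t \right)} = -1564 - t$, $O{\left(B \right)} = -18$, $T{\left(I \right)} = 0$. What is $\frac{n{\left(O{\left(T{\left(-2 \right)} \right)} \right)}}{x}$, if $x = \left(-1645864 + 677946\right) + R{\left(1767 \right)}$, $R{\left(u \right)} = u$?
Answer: $\frac{1546}{966151} \approx 0.0016002$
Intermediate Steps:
$x = -966151$ ($x = \left(-1645864 + 677946\right) + 1767 = -967918 + 1767 = -966151$)
$\frac{n{\left(O{\left(T{\left(-2 \right)} \right)} \right)}}{x} = \frac{-1564 - -18}{-966151} = \left(-1564 + 18\right) \left(- \frac{1}{966151}\right) = \left(-1546\right) \left(- \frac{1}{966151}\right) = \frac{1546}{966151}$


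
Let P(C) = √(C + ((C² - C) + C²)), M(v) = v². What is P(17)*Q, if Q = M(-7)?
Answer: 833*√2 ≈ 1178.0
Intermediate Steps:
Q = 49 (Q = (-7)² = 49)
P(C) = √2*√(C²) (P(C) = √(C + (-C + 2*C²)) = √(2*C²) = √2*√(C²))
P(17)*Q = (√2*√(17²))*49 = (√2*√289)*49 = (√2*17)*49 = (17*√2)*49 = 833*√2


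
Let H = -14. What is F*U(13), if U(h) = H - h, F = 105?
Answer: -2835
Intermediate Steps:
U(h) = -14 - h
F*U(13) = 105*(-14 - 1*13) = 105*(-14 - 13) = 105*(-27) = -2835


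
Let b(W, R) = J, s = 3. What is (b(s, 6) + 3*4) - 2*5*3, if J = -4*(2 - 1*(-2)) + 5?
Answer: -29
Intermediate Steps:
J = -11 (J = -4*(2 + 2) + 5 = -4*4 + 5 = -16 + 5 = -11)
b(W, R) = -11
(b(s, 6) + 3*4) - 2*5*3 = (-11 + 3*4) - 2*5*3 = (-11 + 12) - 10*3 = 1 - 30 = -29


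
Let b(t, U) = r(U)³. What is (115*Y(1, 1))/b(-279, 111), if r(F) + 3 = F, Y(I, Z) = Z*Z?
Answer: 115/1259712 ≈ 9.1291e-5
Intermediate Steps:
Y(I, Z) = Z²
r(F) = -3 + F
b(t, U) = (-3 + U)³
(115*Y(1, 1))/b(-279, 111) = (115*1²)/((-3 + 111)³) = (115*1)/(108³) = 115/1259712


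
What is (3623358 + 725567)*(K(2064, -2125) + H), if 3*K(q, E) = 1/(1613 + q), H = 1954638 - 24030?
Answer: 92617041516037325/11031 ≈ 8.3961e+12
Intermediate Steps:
H = 1930608
K(q, E) = 1/(3*(1613 + q))
(3623358 + 725567)*(K(2064, -2125) + H) = (3623358 + 725567)*(1/(3*(1613 + 2064)) + 1930608) = 4348925*((⅓)/3677 + 1930608) = 4348925*((⅓)*(1/3677) + 1930608) = 4348925*(1/11031 + 1930608) = 4348925*(21296536849/11031) = 92617041516037325/11031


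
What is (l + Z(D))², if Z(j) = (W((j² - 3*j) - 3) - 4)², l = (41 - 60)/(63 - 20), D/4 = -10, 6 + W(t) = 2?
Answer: 7469289/1849 ≈ 4039.6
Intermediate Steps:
W(t) = -4 (W(t) = -6 + 2 = -4)
D = -40 (D = 4*(-10) = -40)
l = -19/43 ≈ -0.44186
Z(j) = 64 (Z(j) = (-4 - 4)² = (-8)² = 64)
(l + Z(D))² = (-19/43 + 64)² = (2733/43)² = 7469289/1849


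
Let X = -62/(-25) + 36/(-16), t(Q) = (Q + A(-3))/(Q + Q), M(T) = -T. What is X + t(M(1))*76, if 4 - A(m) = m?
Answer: -22777/100 ≈ -227.77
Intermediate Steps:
A(m) = 4 - m
t(Q) = (7 + Q)/(2*Q) (t(Q) = (Q + (4 - 1*(-3)))/(Q + Q) = (Q + (4 + 3))/((2*Q)) = (Q + 7)*(1/(2*Q)) = (7 + Q)*(1/(2*Q)) = (7 + Q)/(2*Q))
X = 23/100 (X = -62*(-1/25) + 36*(-1/16) = 62/25 - 9/4 = 23/100 ≈ 0.23000)
X + t(M(1))*76 = 23/100 + ((7 - 1*1)/(2*((-1*1))))*76 = 23/100 + ((½)*(7 - 1)/(-1))*76 = 23/100 + ((½)*(-1)*6)*76 = 23/100 - 3*76 = 23/100 - 228 = -22777/100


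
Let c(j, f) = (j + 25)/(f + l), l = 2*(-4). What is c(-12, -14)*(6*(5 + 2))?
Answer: -273/11 ≈ -24.818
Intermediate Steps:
l = -8
c(j, f) = (25 + j)/(-8 + f) (c(j, f) = (j + 25)/(f - 8) = (25 + j)/(-8 + f))
c(-12, -14)*(6*(5 + 2)) = ((25 - 12)/(-8 - 14))*(6*(5 + 2)) = (13/(-22))*(6*7) = -1/22*13*42 = -13/22*42 = -273/11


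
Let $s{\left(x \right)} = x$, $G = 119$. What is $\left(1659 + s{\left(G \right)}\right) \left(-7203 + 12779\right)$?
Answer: $9914128$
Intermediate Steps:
$\left(1659 + s{\left(G \right)}\right) \left(-7203 + 12779\right) = \left(1659 + 119\right) \left(-7203 + 12779\right) = 1778 \cdot 5576 = 9914128$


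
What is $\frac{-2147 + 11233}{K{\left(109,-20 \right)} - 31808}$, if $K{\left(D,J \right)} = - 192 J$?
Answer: $- \frac{4543}{13984} \approx -0.32487$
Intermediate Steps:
$\frac{-2147 + 11233}{K{\left(109,-20 \right)} - 31808} = \frac{-2147 + 11233}{\left(-192\right) \left(-20\right) - 31808} = \frac{9086}{3840 - 31808} = \frac{9086}{-27968} = 9086 \left(- \frac{1}{27968}\right) = - \frac{4543}{13984}$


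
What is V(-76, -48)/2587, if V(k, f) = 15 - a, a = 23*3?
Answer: -54/2587 ≈ -0.020874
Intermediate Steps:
a = 69
V(k, f) = -54 (V(k, f) = 15 - 1*69 = 15 - 69 = -54)
V(-76, -48)/2587 = -54/2587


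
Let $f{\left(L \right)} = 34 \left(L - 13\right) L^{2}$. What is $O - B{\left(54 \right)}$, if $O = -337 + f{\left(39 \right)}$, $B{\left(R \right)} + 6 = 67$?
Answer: $1344166$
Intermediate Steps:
$f{\left(L \right)} = L^{2} \left(-442 + 34 L\right)$ ($f{\left(L \right)} = 34 \left(-13 + L\right) L^{2} = \left(-442 + 34 L\right) L^{2} = L^{2} \left(-442 + 34 L\right)$)
$B{\left(R \right)} = 61$ ($B{\left(R \right)} = -6 + 67 = 61$)
$O = 1344227$ ($O = -337 + 34 \cdot 39^{2} \left(-13 + 39\right) = -337 + 34 \cdot 1521 \cdot 26 = -337 + 1344564 = 1344227$)
$O - B{\left(54 \right)} = 1344227 - 61 = 1344166$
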